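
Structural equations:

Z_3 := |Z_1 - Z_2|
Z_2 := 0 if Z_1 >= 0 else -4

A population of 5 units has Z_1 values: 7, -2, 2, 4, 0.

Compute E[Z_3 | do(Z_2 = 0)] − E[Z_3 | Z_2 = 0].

The intervention sets Z_2=0 in all 5 units regardless of Z_1. Recomputing Z_3 per unit gives 7, 2, 2, 4, 0; average 3.
E[Z_3|Z_2=0] averages over only the 4 units with Z_2=0 (Z_1 = 7, 2, 4, 0): Z_3 = 7, 2, 4, 0, mean 3.25.
Difference = 3 − 3.25 = -0.25.

-0.25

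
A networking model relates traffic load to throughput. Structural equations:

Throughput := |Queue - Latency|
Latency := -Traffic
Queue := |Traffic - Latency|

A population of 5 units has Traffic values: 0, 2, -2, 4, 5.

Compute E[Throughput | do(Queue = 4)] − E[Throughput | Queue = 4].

Every unit gets Queue=4 under the intervention. Throughput values become 4, 6, 2, 8, 9; E[Throughput|do(Queue=4)] = 5.8.
Conditioning on Queue=4 selects the 2 unit(s) with Traffic ∈ {2, -2}. Their Throughput values: 6, 2. Mean = 4.
Difference = 5.8 − 4 = 1.8.

1.8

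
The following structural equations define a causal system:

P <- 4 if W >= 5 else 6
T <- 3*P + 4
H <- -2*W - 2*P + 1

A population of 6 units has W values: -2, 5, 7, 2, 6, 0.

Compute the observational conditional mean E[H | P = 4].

-19

Conditioning on P=4 selects the 3 unit(s) with W ∈ {5, 7, 6}. Their H values: -17, -21, -19. Mean = -19.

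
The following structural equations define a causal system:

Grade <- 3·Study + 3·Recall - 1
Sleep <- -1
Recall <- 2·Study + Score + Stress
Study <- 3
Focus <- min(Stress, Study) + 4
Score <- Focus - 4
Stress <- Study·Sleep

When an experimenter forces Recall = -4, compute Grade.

Intervening sets Recall = -4 and removes its equation (Recall <- 2·Study + Score + Stress).
Grade = 3·Study + 3·Recall - 1  [with Study=3, Recall=-4]  = -4

-4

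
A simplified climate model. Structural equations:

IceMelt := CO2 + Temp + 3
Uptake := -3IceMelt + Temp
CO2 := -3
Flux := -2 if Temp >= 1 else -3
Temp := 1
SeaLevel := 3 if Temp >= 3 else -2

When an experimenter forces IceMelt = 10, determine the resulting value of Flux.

do(IceMelt=10) replaces the equation IceMelt := CO2 + Temp + 3 with the constant IceMelt = 10.
Flux is not downstream of the intervention, so its value is determined by the original equations.
Flux = -2 if Temp >= 1 else -3  [with Temp=1]  = -2

-2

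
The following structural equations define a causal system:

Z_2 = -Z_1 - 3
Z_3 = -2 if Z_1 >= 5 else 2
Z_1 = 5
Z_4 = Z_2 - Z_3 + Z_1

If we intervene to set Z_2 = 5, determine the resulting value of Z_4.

Under do(Z_2=5), the mechanism Z_2 = -Z_1 - 3 is discarded; Z_2 is fixed at 5.
Z_3 = -2 if Z_1 >= 5 else 2  [with Z_1=5]  = -2
Z_4 = Z_2 - Z_3 + Z_1  [with Z_2=5, Z_3=-2, Z_1=5]  = 12

12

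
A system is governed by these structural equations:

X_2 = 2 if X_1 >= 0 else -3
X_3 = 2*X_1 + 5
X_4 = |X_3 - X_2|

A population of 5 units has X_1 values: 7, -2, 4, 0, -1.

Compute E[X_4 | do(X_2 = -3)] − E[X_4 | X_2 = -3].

Every unit gets X_2=-3 under the intervention. X_4 values become 22, 4, 16, 8, 6; E[X_4|do(X_2=-3)] = 11.2.
Observing X_2=-3 restricts to units where X_2's equation naturally yields -3: X_1 ∈ {-2, -1}. In that subpopulation X_4 = 4, 6, mean 5.
Difference = 11.2 − 5 = 6.2.

6.2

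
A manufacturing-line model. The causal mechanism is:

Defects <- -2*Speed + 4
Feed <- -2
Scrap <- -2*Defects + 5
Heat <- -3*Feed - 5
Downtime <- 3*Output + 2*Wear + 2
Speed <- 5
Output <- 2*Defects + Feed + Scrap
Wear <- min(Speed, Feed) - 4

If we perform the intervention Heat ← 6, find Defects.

-6

do(Heat=6) replaces the equation Heat <- -3*Feed - 5 with the constant Heat = 6.
Defects is not downstream of the intervention, so its value is determined by the original equations.
Defects = -2*Speed + 4  [with Speed=5]  = -6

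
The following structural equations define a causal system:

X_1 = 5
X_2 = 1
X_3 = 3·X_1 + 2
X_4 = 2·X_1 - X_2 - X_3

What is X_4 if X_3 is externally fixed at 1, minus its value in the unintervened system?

The intervention breaks the incoming arrows to X_3: X_3 = 3·X_1 + 2 no longer applies, and X_3 = 1.
X_4 = 2·X_1 - X_2 - X_3  [with X_1=5, X_2=1, X_3=1]  = 8
Without intervention: X_3 = 3·X_1 + 2  [with X_1=5]  = 17; X_4 = 2·X_1 - X_2 - X_3  [with X_1=5, X_2=1, X_3=17]  = -8.
Change = 8 − (-8) = 16.

16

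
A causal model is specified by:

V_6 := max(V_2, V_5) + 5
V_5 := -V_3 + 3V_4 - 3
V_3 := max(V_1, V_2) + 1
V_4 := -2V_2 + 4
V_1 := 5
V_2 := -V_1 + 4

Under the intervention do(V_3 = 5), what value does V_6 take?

The intervention breaks the incoming arrows to V_3: V_3 := max(V_1, V_2) + 1 no longer applies, and V_3 = 5.
V_2 = -V_1 + 4  [with V_1=5]  = -1
V_4 = -2V_2 + 4  [with V_2=-1]  = 6
V_5 = -V_3 + 3V_4 - 3  [with V_3=5, V_4=6]  = 10
V_6 = max(V_2, V_5) + 5  [with V_2=-1, V_5=10]  = 15

15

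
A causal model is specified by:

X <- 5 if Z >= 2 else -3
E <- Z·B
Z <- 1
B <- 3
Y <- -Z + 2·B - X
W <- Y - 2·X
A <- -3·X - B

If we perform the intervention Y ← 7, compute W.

13

Intervening sets Y = 7 and removes its equation (Y <- -Z + 2·B - X).
X = 5 if Z >= 2 else -3  [with Z=1]  = -3
W = Y - 2·X  [with Y=7, X=-3]  = 13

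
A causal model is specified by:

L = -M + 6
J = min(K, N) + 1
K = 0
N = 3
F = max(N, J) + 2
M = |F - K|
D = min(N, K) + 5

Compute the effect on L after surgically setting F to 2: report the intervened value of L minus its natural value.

3

Under do(F=2), the mechanism F = max(N, J) + 2 is discarded; F is fixed at 2.
M = |F - K|  [with F=2, K=0]  = 2
L = -M + 6  [with M=2]  = 4
Without intervention: J = min(K, N) + 1  [with K=0, N=3]  = 1; F = max(N, J) + 2  [with N=3, J=1]  = 5; M = |F - K|  [with F=5, K=0]  = 5; L = -M + 6  [with M=5]  = 1.
Change = 4 − 1 = 3.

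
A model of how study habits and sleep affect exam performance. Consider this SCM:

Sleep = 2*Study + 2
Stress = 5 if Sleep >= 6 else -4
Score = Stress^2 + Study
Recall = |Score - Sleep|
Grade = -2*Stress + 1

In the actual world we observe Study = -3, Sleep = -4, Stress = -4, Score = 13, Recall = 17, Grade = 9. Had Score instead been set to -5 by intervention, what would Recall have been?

1

Intervening sets Score = -5 and removes its equation (Score = Stress^2 + Study).
Sleep = 2*Study + 2  [with Study=-3]  = -4
Recall = |Score - Sleep|  [with Score=-5, Sleep=-4]  = 1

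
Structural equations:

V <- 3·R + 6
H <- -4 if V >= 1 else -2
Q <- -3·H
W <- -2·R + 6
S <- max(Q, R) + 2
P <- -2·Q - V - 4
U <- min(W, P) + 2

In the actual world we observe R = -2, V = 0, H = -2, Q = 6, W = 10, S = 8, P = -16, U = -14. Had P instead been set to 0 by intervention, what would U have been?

do(P=0) replaces the equation P <- -2·Q - V - 4 with the constant P = 0.
W = -2·R + 6  [with R=-2]  = 10
U = min(W, P) + 2  [with W=10, P=0]  = 2

2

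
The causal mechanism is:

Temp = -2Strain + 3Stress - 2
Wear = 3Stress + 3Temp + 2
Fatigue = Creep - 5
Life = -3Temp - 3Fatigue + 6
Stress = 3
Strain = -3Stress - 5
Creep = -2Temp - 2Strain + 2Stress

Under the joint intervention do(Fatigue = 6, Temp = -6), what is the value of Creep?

Under do(Fatigue = 6, Temp = -6), each intervened variable's structural equation is replaced by its fixed value.
Strain = -3Stress - 5  [with Stress=3]  = -14
Creep = -2Temp - 2Strain + 2Stress  [with Temp=-6, Strain=-14, Stress=3]  = 46

46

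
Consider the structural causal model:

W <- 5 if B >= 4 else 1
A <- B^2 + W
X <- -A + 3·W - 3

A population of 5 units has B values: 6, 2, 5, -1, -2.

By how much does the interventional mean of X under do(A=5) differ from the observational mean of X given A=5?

4.8

do(A=5) breaks A's dependence on B. With A=5 fixed, X across the units is 7, -5, 7, -5, -5, mean -0.2.
Conditioning on A=5 selects the 2 unit(s) with B ∈ {2, -2}. Their X values: -5, -5. Mean = -5.
Difference = -0.2 − (-5) = 4.8.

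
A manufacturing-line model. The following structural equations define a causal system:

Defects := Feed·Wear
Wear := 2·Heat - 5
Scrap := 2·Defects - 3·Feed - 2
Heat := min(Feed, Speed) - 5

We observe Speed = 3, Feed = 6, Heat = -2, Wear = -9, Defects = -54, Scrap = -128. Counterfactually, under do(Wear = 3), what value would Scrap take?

Under do(Wear=3), the mechanism Wear := 2·Heat - 5 is discarded; Wear is fixed at 3.
Defects = Feed·Wear  [with Feed=6, Wear=3]  = 18
Scrap = 2·Defects - 3·Feed - 2  [with Defects=18, Feed=6]  = 16

16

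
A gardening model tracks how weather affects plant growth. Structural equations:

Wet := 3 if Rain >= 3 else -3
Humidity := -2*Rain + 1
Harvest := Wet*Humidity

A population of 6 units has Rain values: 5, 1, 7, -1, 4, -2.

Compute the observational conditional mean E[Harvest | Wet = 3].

-29

Conditioning on Wet=3 selects the 3 unit(s) with Rain ∈ {5, 7, 4}. Their Harvest values: -27, -39, -21. Mean = -29.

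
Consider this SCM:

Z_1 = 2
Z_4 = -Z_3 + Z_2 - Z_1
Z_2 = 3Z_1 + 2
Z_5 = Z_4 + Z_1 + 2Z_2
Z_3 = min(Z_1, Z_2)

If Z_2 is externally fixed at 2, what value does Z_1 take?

Under do(Z_2=2), the mechanism Z_2 = 3Z_1 + 2 is discarded; Z_2 is fixed at 2.
Z_1 is not downstream of the intervention, so its value is determined by the original equations.

2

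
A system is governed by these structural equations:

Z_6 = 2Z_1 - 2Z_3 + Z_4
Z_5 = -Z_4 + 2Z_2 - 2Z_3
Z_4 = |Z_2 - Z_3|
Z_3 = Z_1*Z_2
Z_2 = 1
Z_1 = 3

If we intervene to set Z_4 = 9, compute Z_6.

Under do(Z_4=9), the mechanism Z_4 = |Z_2 - Z_3| is discarded; Z_4 is fixed at 9.
Z_3 = Z_1*Z_2  [with Z_1=3, Z_2=1]  = 3
Z_6 = 2Z_1 - 2Z_3 + Z_4  [with Z_1=3, Z_3=3, Z_4=9]  = 9

9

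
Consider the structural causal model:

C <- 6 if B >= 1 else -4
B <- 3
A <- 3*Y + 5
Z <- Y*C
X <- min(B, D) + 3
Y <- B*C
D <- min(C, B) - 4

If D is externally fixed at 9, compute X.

The intervention breaks the incoming arrows to D: D <- min(C, B) - 4 no longer applies, and D = 9.
X = min(B, D) + 3  [with B=3, D=9]  = 6

6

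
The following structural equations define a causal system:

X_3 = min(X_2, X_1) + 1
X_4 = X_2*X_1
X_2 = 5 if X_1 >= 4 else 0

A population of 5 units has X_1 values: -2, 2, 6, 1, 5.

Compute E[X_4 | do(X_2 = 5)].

Every unit gets X_2=5 under the intervention. X_4 values become -10, 10, 30, 5, 25; E[X_4|do(X_2=5)] = 12.

12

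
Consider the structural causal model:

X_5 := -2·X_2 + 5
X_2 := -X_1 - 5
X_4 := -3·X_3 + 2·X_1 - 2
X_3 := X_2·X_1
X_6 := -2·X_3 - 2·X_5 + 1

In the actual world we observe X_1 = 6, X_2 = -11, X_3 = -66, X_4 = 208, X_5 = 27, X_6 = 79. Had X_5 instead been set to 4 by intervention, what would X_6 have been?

125

The intervention breaks the incoming arrows to X_5: X_5 := -2·X_2 + 5 no longer applies, and X_5 = 4.
X_2 = -X_1 - 5  [with X_1=6]  = -11
X_3 = X_2·X_1  [with X_2=-11, X_1=6]  = -66
X_6 = -2·X_3 - 2·X_5 + 1  [with X_3=-66, X_5=4]  = 125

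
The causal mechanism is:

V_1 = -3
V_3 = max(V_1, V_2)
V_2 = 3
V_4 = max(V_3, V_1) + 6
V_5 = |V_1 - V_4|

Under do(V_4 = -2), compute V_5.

Intervening sets V_4 = -2 and removes its equation (V_4 = max(V_3, V_1) + 6).
V_5 = |V_1 - V_4|  [with V_1=-3, V_4=-2]  = 1

1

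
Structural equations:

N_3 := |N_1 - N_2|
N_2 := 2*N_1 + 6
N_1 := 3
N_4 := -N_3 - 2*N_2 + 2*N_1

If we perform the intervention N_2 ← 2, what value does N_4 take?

Under do(N_2=2), the mechanism N_2 := 2*N_1 + 6 is discarded; N_2 is fixed at 2.
N_3 = |N_1 - N_2|  [with N_1=3, N_2=2]  = 1
N_4 = -N_3 - 2*N_2 + 2*N_1  [with N_3=1, N_2=2, N_1=3]  = 1

1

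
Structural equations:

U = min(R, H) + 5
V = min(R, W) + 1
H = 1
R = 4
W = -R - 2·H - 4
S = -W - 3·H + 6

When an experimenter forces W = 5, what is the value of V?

5

do(W=5) replaces the equation W = -R - 2·H - 4 with the constant W = 5.
V = min(R, W) + 1  [with R=4, W=5]  = 5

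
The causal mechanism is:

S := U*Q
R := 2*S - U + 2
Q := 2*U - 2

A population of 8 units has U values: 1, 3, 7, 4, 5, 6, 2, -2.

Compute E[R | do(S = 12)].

22.75

do(S=12) breaks S's dependence on U. With S=12 fixed, R across the units is 25, 23, 19, 22, 21, 20, 24, 28, mean 22.75.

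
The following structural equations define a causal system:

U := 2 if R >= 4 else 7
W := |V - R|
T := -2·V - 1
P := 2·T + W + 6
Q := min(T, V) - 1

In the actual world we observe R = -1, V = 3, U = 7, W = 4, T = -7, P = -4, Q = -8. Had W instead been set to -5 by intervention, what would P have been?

Under do(W=-5), the mechanism W := |V - R| is discarded; W is fixed at -5.
T = -2·V - 1  [with V=3]  = -7
P = 2·T + W + 6  [with T=-7, W=-5]  = -13

-13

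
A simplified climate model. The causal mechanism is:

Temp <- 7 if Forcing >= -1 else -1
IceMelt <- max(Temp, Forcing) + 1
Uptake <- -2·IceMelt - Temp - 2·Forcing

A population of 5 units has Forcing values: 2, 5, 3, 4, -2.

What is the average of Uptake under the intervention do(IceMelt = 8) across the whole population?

-26.2

do(IceMelt=8) breaks IceMelt's dependence on Forcing. With IceMelt=8 fixed, Uptake across the units is -27, -33, -29, -31, -11, mean -26.2.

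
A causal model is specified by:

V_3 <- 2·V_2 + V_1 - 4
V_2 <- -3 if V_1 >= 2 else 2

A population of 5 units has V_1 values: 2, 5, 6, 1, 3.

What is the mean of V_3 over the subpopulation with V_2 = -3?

E[V_3|V_2=-3] averages over only the 4 units with V_2=-3 (V_1 = 2, 5, 6, 3): V_3 = -8, -5, -4, -7, mean -6.

-6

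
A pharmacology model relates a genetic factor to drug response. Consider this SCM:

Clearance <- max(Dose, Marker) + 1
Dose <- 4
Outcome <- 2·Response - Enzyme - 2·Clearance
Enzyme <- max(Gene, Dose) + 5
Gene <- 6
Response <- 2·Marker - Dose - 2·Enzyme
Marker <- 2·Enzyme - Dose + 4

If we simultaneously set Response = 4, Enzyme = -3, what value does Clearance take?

5

The joint intervention fixes Response = 4, Enzyme = -3, removing each variable's own equation.
Marker = 2·Enzyme - Dose + 4  [with Enzyme=-3, Dose=4]  = -6
Clearance = max(Dose, Marker) + 1  [with Dose=4, Marker=-6]  = 5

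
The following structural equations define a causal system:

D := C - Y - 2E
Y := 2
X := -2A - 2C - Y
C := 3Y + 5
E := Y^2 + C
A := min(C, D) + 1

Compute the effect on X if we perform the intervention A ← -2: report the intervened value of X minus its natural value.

The intervention breaks the incoming arrows to A: A := min(C, D) + 1 no longer applies, and A = -2.
C = 3Y + 5  [with Y=2]  = 11
X = -2A - 2C - Y  [with A=-2, C=11, Y=2]  = -20
Without intervention: C = 3Y + 5  [with Y=2]  = 11; E = Y^2 + C  [with Y=2, C=11]  = 15; D = C - Y - 2E  [with C=11, Y=2, E=15]  = -21; A = min(C, D) + 1  [with C=11, D=-21]  = -20; X = -2A - 2C - Y  [with A=-20, C=11, Y=2]  = 16.
Change = -20 − 16 = -36.

-36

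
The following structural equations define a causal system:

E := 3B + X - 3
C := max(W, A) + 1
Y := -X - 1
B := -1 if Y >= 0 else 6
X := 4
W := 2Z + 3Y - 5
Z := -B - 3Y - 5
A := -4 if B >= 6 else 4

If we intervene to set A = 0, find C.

The intervention breaks the incoming arrows to A: A := -4 if B >= 6 else 4 no longer applies, and A = 0.
Y = -X - 1  [with X=4]  = -5
B = -1 if Y >= 0 else 6  [with Y=-5]  = 6
Z = -B - 3Y - 5  [with B=6, Y=-5]  = 4
W = 2Z + 3Y - 5  [with Z=4, Y=-5]  = -12
C = max(W, A) + 1  [with W=-12, A=0]  = 1

1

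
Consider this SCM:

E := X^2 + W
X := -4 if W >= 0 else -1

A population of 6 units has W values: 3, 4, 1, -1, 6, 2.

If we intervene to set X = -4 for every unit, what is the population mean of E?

18.5

do(X=-4) breaks X's dependence on W. With X=-4 fixed, E across the units is 19, 20, 17, 15, 22, 18, mean 18.5.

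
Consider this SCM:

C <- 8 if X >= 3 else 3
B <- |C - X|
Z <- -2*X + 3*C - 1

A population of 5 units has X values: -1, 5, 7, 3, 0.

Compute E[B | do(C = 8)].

5.2

Every unit gets C=8 under the intervention. B values become 9, 3, 1, 5, 8; E[B|do(C=8)] = 5.2.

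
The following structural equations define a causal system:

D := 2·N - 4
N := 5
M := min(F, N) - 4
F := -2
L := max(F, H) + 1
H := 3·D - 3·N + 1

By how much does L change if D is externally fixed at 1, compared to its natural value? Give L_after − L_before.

-6

The intervention breaks the incoming arrows to D: D := 2·N - 4 no longer applies, and D = 1.
H = 3·D - 3·N + 1  [with D=1, N=5]  = -11
L = max(F, H) + 1  [with F=-2, H=-11]  = -1
Without intervention: D = 2·N - 4  [with N=5]  = 6; H = 3·D - 3·N + 1  [with D=6, N=5]  = 4; L = max(F, H) + 1  [with F=-2, H=4]  = 5.
Change = -1 − 5 = -6.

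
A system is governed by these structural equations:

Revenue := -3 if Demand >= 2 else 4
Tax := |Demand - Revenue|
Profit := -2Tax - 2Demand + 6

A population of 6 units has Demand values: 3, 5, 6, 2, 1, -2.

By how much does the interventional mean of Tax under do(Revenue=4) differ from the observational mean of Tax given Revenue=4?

The intervention sets Revenue=4 in all 6 units regardless of Demand. Recomputing Tax per unit gives 1, 1, 2, 2, 3, 6; average 2.5.
E[Tax|Revenue=4] averages over only the 2 units with Revenue=4 (Demand = 1, -2): Tax = 3, 6, mean 4.5.
Difference = 2.5 − 4.5 = -2.

-2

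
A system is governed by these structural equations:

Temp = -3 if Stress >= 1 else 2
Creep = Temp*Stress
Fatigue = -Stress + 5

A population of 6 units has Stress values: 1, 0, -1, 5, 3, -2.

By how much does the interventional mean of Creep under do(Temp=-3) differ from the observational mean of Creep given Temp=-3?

6

Under do(Temp=-3), Temp's equation is replaced by Temp=-3 for every unit. Per-unit Creep: -3, 0, 3, -15, -9, 6. Mean = -3.
E[Creep|Temp=-3] averages over only the 3 units with Temp=-3 (Stress = 1, 5, 3): Creep = -3, -15, -9, mean -9.
Difference = -3 − (-9) = 6.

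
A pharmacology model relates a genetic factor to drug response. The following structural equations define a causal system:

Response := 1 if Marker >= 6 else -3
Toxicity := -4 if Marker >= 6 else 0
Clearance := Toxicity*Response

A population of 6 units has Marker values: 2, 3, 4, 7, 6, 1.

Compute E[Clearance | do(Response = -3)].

4

The intervention sets Response=-3 in all 6 units regardless of Marker. Recomputing Clearance per unit gives 0, 0, 0, 12, 12, 0; average 4.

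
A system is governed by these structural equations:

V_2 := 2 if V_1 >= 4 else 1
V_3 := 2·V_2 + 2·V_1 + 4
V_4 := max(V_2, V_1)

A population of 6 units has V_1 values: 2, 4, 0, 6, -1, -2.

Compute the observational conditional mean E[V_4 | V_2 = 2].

Observing V_2=2 restricts to units where V_2's equation naturally yields 2: V_1 ∈ {4, 6}. In that subpopulation V_4 = 4, 6, mean 5.

5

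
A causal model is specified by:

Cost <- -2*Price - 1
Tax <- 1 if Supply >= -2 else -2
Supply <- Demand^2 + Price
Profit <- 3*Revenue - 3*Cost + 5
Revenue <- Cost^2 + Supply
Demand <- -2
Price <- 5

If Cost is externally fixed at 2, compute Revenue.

13

Intervening sets Cost = 2 and removes its equation (Cost <- -2*Price - 1).
Supply = Demand^2 + Price  [with Demand=-2, Price=5]  = 9
Revenue = Cost^2 + Supply  [with Cost=2, Supply=9]  = 13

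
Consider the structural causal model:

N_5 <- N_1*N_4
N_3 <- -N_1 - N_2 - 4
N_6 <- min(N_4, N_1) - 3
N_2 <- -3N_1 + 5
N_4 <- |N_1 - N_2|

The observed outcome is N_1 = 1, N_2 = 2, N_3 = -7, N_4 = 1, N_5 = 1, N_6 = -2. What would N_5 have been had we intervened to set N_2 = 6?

do(N_2=6) replaces the equation N_2 <- -3N_1 + 5 with the constant N_2 = 6.
N_4 = |N_1 - N_2|  [with N_1=1, N_2=6]  = 5
N_5 = N_1*N_4  [with N_1=1, N_4=5]  = 5

5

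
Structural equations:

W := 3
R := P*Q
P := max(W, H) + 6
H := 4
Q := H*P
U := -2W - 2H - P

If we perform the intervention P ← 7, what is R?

196

The intervention breaks the incoming arrows to P: P := max(W, H) + 6 no longer applies, and P = 7.
Q = H*P  [with H=4, P=7]  = 28
R = P*Q  [with P=7, Q=28]  = 196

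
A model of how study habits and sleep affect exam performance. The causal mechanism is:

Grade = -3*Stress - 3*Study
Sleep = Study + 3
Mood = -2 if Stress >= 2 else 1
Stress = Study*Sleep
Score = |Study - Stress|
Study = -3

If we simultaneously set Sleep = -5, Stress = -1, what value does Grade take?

Under do(Sleep = -5, Stress = -1), each intervened variable's structural equation is replaced by its fixed value.
Grade = -3*Stress - 3*Study  [with Stress=-1, Study=-3]  = 12

12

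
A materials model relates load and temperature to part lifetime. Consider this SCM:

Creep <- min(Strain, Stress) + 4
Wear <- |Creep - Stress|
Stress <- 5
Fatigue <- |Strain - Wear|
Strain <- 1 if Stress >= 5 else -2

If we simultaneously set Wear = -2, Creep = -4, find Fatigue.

The joint intervention fixes Wear = -2, Creep = -4, removing each variable's own equation.
Strain = 1 if Stress >= 5 else -2  [with Stress=5]  = 1
Fatigue = |Strain - Wear|  [with Strain=1, Wear=-2]  = 3

3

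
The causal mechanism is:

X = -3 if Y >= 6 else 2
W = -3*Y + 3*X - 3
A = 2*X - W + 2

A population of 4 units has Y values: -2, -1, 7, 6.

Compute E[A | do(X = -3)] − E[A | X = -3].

Every unit gets X=-3 under the intervention. A values become 2, 5, 29, 26; E[A|do(X=-3)] = 15.5.
Observing X=-3 restricts to units where X's equation naturally yields -3: Y ∈ {7, 6}. In that subpopulation A = 29, 26, mean 27.5.
Difference = 15.5 − 27.5 = -12.

-12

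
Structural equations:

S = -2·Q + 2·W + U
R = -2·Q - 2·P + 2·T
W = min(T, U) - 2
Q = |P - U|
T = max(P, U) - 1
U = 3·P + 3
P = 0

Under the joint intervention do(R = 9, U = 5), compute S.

-1

Setting R = 9, U = 5 by intervention discards those variables' equations.
T = max(P, U) - 1  [with P=0, U=5]  = 4
Q = |P - U|  [with P=0, U=5]  = 5
W = min(T, U) - 2  [with T=4, U=5]  = 2
S = -2·Q + 2·W + U  [with Q=5, W=2, U=5]  = -1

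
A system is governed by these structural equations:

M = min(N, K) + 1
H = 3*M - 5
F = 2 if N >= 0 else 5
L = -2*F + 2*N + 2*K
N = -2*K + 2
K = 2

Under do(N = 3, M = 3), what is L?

Under do(N = 3, M = 3), each intervened variable's structural equation is replaced by its fixed value.
F = 2 if N >= 0 else 5  [with N=3]  = 2
L = -2*F + 2*N + 2*K  [with F=2, N=3, K=2]  = 6

6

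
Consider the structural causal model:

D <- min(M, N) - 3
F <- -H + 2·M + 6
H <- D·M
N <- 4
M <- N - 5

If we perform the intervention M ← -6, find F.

do(M=-6) replaces the equation M <- N - 5 with the constant M = -6.
D = min(M, N) - 3  [with M=-6, N=4]  = -9
H = D·M  [with D=-9, M=-6]  = 54
F = -H + 2·M + 6  [with H=54, M=-6]  = -60

-60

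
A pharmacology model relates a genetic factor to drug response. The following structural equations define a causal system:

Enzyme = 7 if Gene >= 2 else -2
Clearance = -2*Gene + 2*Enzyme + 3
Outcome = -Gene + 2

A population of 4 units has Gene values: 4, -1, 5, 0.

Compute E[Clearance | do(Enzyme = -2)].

Under do(Enzyme=-2), Enzyme's equation is replaced by Enzyme=-2 for every unit. Per-unit Clearance: -9, 1, -11, -1. Mean = -5.

-5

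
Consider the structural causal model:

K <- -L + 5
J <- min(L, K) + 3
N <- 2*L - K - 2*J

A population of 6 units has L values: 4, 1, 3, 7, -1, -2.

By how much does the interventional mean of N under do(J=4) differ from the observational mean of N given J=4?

do(J=4) breaks J's dependence on L. With J=4 fixed, N across the units is -1, -10, -4, 8, -16, -19, mean -7.
Conditioning on J=4 selects the 2 unit(s) with L ∈ {4, 1}. Their N values: -1, -10. Mean = -5.5.
Difference = -7 − (-5.5) = -1.5.

-1.5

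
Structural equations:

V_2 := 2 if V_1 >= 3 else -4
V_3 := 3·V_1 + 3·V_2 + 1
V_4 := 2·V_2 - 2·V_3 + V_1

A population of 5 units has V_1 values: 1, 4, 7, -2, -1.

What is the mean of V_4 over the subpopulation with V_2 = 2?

Conditioning on V_2=2 selects the 2 unit(s) with V_1 ∈ {4, 7}. Their V_4 values: -30, -45. Mean = -37.5.

-37.5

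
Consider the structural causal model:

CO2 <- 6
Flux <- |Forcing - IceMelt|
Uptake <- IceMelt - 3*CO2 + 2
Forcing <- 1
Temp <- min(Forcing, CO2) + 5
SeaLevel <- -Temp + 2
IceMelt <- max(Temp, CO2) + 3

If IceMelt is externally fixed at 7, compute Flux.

6

Under do(IceMelt=7), the mechanism IceMelt <- max(Temp, CO2) + 3 is discarded; IceMelt is fixed at 7.
Flux = |Forcing - IceMelt|  [with Forcing=1, IceMelt=7]  = 6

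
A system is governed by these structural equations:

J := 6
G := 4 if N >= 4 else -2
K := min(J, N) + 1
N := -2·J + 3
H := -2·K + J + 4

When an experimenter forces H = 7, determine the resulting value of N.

-9

Under do(H=7), the mechanism H := -2·K + J + 4 is discarded; H is fixed at 7.
No directed path runs from H to N, so N keeps its natural value.
N = -2·J + 3  [with J=6]  = -9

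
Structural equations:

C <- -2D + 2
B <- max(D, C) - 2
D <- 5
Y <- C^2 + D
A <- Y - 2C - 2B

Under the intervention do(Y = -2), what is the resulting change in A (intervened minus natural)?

do(Y=-2) replaces the equation Y <- C^2 + D with the constant Y = -2.
C = -2D + 2  [with D=5]  = -8
B = max(D, C) - 2  [with D=5, C=-8]  = 3
A = Y - 2C - 2B  [with Y=-2, C=-8, B=3]  = 8
Without intervention: C = -2D + 2  [with D=5]  = -8; Y = C^2 + D  [with C=-8, D=5]  = 69; B = max(D, C) - 2  [with D=5, C=-8]  = 3; A = Y - 2C - 2B  [with Y=69, C=-8, B=3]  = 79.
Change = 8 − 79 = -71.

-71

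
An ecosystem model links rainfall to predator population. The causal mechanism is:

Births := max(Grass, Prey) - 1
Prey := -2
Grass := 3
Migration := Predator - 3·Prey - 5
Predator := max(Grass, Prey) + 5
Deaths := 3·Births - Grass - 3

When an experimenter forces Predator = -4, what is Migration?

The intervention breaks the incoming arrows to Predator: Predator := max(Grass, Prey) + 5 no longer applies, and Predator = -4.
Migration = Predator - 3·Prey - 5  [with Predator=-4, Prey=-2]  = -3

-3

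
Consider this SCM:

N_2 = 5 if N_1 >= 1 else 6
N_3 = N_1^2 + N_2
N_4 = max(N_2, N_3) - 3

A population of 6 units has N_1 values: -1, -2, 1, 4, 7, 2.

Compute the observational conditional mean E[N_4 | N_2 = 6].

5.5

Conditioning on N_2=6 selects the 2 unit(s) with N_1 ∈ {-1, -2}. Their N_4 values: 4, 7. Mean = 5.5.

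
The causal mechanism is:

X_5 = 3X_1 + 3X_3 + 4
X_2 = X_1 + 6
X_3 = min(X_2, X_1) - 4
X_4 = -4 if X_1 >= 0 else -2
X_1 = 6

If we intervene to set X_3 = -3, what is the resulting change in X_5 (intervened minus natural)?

do(X_3=-3) replaces the equation X_3 = min(X_2, X_1) - 4 with the constant X_3 = -3.
X_5 = 3X_1 + 3X_3 + 4  [with X_1=6, X_3=-3]  = 13
Without intervention: X_2 = X_1 + 6  [with X_1=6]  = 12; X_3 = min(X_2, X_1) - 4  [with X_2=12, X_1=6]  = 2; X_5 = 3X_1 + 3X_3 + 4  [with X_1=6, X_3=2]  = 28.
Change = 13 − 28 = -15.

-15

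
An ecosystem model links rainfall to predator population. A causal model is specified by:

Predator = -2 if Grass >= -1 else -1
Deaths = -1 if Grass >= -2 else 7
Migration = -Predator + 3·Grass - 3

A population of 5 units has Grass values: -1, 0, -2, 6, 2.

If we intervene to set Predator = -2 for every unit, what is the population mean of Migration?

2

Every unit gets Predator=-2 under the intervention. Migration values become -4, -1, -7, 17, 5; E[Migration|do(Predator=-2)] = 2.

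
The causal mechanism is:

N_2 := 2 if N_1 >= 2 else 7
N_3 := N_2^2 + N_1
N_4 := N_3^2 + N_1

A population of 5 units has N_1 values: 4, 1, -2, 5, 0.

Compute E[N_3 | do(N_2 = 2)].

5.6

The intervention sets N_2=2 in all 5 units regardless of N_1. Recomputing N_3 per unit gives 8, 5, 2, 9, 4; average 5.6.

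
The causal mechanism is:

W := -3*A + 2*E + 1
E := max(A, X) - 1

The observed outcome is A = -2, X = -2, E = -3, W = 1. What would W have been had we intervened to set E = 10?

The intervention breaks the incoming arrows to E: E := max(A, X) - 1 no longer applies, and E = 10.
W = -3*A + 2*E + 1  [with A=-2, E=10]  = 27

27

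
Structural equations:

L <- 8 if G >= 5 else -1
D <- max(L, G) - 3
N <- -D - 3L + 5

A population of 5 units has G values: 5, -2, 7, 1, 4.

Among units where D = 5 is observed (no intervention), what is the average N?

-24

Conditioning on D=5 selects the 2 unit(s) with G ∈ {5, 7}. Their N values: -24, -24. Mean = -24.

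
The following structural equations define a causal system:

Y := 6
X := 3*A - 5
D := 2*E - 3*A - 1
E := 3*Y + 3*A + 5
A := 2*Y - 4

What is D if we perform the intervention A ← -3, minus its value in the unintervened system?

do(A=-3) replaces the equation A := 2*Y - 4 with the constant A = -3.
E = 3*Y + 3*A + 5  [with Y=6, A=-3]  = 14
D = 2*E - 3*A - 1  [with E=14, A=-3]  = 36
Without intervention: A = 2*Y - 4  [with Y=6]  = 8; E = 3*Y + 3*A + 5  [with Y=6, A=8]  = 47; D = 2*E - 3*A - 1  [with E=47, A=8]  = 69.
Change = 36 − 69 = -33.

-33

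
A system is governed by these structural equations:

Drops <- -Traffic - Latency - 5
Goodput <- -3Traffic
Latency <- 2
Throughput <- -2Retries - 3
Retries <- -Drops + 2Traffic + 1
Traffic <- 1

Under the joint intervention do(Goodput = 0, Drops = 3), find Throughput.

Under do(Goodput = 0, Drops = 3), each intervened variable's structural equation is replaced by its fixed value.
Retries = -Drops + 2Traffic + 1  [with Drops=3, Traffic=1]  = 0
Throughput = -2Retries - 3  [with Retries=0]  = -3

-3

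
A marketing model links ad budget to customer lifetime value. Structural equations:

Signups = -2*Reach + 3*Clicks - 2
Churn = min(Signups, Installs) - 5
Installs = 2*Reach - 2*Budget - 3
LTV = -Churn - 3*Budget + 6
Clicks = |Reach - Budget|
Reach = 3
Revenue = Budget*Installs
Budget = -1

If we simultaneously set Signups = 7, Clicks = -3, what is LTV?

Under do(Signups = 7, Clicks = -3), each intervened variable's structural equation is replaced by its fixed value.
Installs = 2*Reach - 2*Budget - 3  [with Reach=3, Budget=-1]  = 5
Churn = min(Signups, Installs) - 5  [with Signups=7, Installs=5]  = 0
LTV = -Churn - 3*Budget + 6  [with Churn=0, Budget=-1]  = 9

9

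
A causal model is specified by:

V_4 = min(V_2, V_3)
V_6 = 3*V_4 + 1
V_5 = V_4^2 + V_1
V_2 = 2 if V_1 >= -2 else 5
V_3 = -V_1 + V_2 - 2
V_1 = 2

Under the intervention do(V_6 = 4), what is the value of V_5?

6

do(V_6=4) replaces the equation V_6 = 3*V_4 + 1 with the constant V_6 = 4.
Since V_5 is not a descendant of the intervened variable, it is unaffected.
V_2 = 2 if V_1 >= -2 else 5  [with V_1=2]  = 2
V_3 = -V_1 + V_2 - 2  [with V_1=2, V_2=2]  = -2
V_4 = min(V_2, V_3)  [with V_2=2, V_3=-2]  = -2
V_5 = V_4^2 + V_1  [with V_4=-2, V_1=2]  = 6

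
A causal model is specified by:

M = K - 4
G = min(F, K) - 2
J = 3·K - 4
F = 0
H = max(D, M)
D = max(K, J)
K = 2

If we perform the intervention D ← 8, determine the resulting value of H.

Intervening sets D = 8 and removes its equation (D = max(K, J)).
M = K - 4  [with K=2]  = -2
H = max(D, M)  [with D=8, M=-2]  = 8

8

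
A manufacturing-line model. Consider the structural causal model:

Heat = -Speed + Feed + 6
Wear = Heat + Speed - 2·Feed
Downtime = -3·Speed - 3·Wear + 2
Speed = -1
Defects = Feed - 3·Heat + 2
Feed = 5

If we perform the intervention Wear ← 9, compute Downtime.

-22

Under do(Wear=9), the mechanism Wear = Heat + Speed - 2·Feed is discarded; Wear is fixed at 9.
Downtime = -3·Speed - 3·Wear + 2  [with Speed=-1, Wear=9]  = -22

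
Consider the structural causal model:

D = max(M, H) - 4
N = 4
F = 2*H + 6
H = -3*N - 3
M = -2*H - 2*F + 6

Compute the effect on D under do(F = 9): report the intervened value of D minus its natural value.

-66

do(F=9) replaces the equation F = 2*H + 6 with the constant F = 9.
H = -3*N - 3  [with N=4]  = -15
M = -2*H - 2*F + 6  [with H=-15, F=9]  = 18
D = max(M, H) - 4  [with M=18, H=-15]  = 14
Without intervention: H = -3*N - 3  [with N=4]  = -15; F = 2*H + 6  [with H=-15]  = -24; M = -2*H - 2*F + 6  [with H=-15, F=-24]  = 84; D = max(M, H) - 4  [with M=84, H=-15]  = 80.
Change = 14 − 80 = -66.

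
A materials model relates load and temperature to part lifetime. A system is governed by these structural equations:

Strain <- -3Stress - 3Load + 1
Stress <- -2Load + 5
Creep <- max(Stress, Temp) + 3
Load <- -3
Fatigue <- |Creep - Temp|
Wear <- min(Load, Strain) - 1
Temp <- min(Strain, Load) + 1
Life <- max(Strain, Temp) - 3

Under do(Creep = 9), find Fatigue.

31

Under do(Creep=9), the mechanism Creep <- max(Stress, Temp) + 3 is discarded; Creep is fixed at 9.
Stress = -2Load + 5  [with Load=-3]  = 11
Strain = -3Stress - 3Load + 1  [with Stress=11, Load=-3]  = -23
Temp = min(Strain, Load) + 1  [with Strain=-23, Load=-3]  = -22
Fatigue = |Creep - Temp|  [with Creep=9, Temp=-22]  = 31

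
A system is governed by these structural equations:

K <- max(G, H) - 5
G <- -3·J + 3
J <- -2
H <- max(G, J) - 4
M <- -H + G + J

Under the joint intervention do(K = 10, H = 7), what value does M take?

Under do(K = 10, H = 7), each intervened variable's structural equation is replaced by its fixed value.
G = -3·J + 3  [with J=-2]  = 9
M = -H + G + J  [with H=7, G=9, J=-2]  = 0

0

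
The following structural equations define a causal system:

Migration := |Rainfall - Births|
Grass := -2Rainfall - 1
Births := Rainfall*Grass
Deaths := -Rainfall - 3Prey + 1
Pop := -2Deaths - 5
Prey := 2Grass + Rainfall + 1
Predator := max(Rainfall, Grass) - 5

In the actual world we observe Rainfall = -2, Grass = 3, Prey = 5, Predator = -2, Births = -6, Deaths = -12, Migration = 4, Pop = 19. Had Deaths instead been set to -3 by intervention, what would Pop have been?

1

Intervening sets Deaths = -3 and removes its equation (Deaths := -Rainfall - 3Prey + 1).
Pop = -2Deaths - 5  [with Deaths=-3]  = 1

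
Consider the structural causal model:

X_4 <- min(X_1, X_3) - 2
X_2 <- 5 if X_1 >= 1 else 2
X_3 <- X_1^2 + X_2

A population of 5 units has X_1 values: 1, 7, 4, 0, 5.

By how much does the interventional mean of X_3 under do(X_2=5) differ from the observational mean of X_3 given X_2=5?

do(X_2=5) breaks X_2's dependence on X_1. With X_2=5 fixed, X_3 across the units is 6, 54, 21, 5, 30, mean 23.2.
E[X_3|X_2=5] averages over only the 4 units with X_2=5 (X_1 = 1, 7, 4, 5): X_3 = 6, 54, 21, 30, mean 27.75.
Difference = 23.2 − 27.75 = -4.55.

-4.55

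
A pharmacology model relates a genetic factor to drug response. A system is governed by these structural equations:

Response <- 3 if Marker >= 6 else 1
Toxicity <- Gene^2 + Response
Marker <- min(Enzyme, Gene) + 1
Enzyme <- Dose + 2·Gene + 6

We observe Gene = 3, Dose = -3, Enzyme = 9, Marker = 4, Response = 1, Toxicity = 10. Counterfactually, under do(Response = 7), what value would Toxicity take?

The intervention breaks the incoming arrows to Response: Response <- 3 if Marker >= 6 else 1 no longer applies, and Response = 7.
Toxicity = Gene^2 + Response  [with Gene=3, Response=7]  = 16

16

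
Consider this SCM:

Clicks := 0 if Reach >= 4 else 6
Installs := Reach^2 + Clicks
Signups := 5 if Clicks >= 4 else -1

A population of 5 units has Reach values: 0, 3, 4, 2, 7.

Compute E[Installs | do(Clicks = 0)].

15.6

Every unit gets Clicks=0 under the intervention. Installs values become 0, 9, 16, 4, 49; E[Installs|do(Clicks=0)] = 15.6.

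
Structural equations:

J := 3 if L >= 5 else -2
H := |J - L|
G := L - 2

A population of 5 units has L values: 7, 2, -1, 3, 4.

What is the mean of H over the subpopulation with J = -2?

4

Observing J=-2 restricts to units where J's equation naturally yields -2: L ∈ {2, -1, 3, 4}. In that subpopulation H = 4, 1, 5, 6, mean 4.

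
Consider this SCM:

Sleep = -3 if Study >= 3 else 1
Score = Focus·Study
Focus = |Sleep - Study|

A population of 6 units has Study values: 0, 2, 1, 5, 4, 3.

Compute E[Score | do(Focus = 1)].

Under do(Focus=1), Focus's equation is replaced by Focus=1 for every unit. Per-unit Score: 0, 2, 1, 5, 4, 3. Mean = 2.5.

2.5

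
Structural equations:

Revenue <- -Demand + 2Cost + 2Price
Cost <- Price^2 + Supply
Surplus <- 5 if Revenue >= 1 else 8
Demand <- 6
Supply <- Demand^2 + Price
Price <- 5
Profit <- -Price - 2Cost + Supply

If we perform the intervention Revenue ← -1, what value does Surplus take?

Under do(Revenue=-1), the mechanism Revenue <- -Demand + 2Cost + 2Price is discarded; Revenue is fixed at -1.
Surplus = 5 if Revenue >= 1 else 8  [with Revenue=-1]  = 8

8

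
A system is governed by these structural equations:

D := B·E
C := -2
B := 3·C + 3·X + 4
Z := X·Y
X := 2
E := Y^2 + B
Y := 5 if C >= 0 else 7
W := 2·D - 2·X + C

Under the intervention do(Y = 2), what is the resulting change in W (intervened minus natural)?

-360

do(Y=2) replaces the equation Y := 5 if C >= 0 else 7 with the constant Y = 2.
B = 3·C + 3·X + 4  [with C=-2, X=2]  = 4
E = Y^2 + B  [with Y=2, B=4]  = 8
D = B·E  [with B=4, E=8]  = 32
W = 2·D - 2·X + C  [with D=32, X=2, C=-2]  = 58
Without intervention: B = 3·C + 3·X + 4  [with C=-2, X=2]  = 4; Y = 5 if C >= 0 else 7  [with C=-2]  = 7; E = Y^2 + B  [with Y=7, B=4]  = 53; D = B·E  [with B=4, E=53]  = 212; W = 2·D - 2·X + C  [with D=212, X=2, C=-2]  = 418.
Change = 58 − 418 = -360.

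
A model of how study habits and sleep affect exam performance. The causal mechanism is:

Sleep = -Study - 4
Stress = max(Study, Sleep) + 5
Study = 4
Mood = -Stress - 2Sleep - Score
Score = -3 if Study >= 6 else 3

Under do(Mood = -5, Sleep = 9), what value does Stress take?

14

Setting Mood = -5, Sleep = 9 by intervention discards those variables' equations.
Stress = max(Study, Sleep) + 5  [with Study=4, Sleep=9]  = 14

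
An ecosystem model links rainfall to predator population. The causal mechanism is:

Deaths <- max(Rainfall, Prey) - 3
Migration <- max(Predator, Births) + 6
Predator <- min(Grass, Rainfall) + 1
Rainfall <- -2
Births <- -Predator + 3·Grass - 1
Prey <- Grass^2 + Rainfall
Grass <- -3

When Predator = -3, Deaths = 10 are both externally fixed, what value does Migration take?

Setting Predator = -3, Deaths = 10 by intervention discards those variables' equations.
Births = -Predator + 3·Grass - 1  [with Predator=-3, Grass=-3]  = -7
Migration = max(Predator, Births) + 6  [with Predator=-3, Births=-7]  = 3

3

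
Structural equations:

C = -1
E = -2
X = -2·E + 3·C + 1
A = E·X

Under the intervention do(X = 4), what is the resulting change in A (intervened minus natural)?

The intervention breaks the incoming arrows to X: X = -2·E + 3·C + 1 no longer applies, and X = 4.
A = E·X  [with E=-2, X=4]  = -8
Without intervention: X = -2·E + 3·C + 1  [with E=-2, C=-1]  = 2; A = E·X  [with E=-2, X=2]  = -4.
Change = -8 − (-4) = -4.

-4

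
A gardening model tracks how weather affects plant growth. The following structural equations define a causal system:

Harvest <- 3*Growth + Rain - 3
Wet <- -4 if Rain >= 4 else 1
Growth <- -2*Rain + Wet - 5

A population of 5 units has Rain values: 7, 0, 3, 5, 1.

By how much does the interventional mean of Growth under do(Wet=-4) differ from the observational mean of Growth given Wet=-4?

5.6

Every unit gets Wet=-4 under the intervention. Growth values become -23, -9, -15, -19, -11; E[Growth|do(Wet=-4)] = -15.4.
Conditioning on Wet=-4 selects the 2 unit(s) with Rain ∈ {7, 5}. Their Growth values: -23, -19. Mean = -21.
Difference = -15.4 − (-21) = 5.6.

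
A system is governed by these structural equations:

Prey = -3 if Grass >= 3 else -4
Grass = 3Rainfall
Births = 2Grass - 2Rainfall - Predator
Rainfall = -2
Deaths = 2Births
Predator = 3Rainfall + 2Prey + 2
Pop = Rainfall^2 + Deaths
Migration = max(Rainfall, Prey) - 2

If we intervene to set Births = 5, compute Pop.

14

do(Births=5) replaces the equation Births = 2Grass - 2Rainfall - Predator with the constant Births = 5.
Deaths = 2Births  [with Births=5]  = 10
Pop = Rainfall^2 + Deaths  [with Rainfall=-2, Deaths=10]  = 14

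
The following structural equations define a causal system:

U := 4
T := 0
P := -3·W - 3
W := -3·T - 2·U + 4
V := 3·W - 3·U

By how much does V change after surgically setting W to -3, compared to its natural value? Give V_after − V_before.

3

do(W=-3) replaces the equation W := -3·T - 2·U + 4 with the constant W = -3.
V = 3·W - 3·U  [with W=-3, U=4]  = -21
Without intervention: W = -3·T - 2·U + 4  [with T=0, U=4]  = -4; V = 3·W - 3·U  [with W=-4, U=4]  = -24.
Change = -21 − (-24) = 3.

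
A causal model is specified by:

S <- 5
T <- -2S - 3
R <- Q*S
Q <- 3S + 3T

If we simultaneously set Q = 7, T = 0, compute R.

The joint intervention fixes Q = 7, T = 0, removing each variable's own equation.
R = Q*S  [with Q=7, S=5]  = 35

35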